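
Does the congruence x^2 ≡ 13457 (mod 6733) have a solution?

yes

(13457/6733)
  = (6724/6733)    [13457 ≡ 6724 mod 6733]
  = (1681/6733)    [6733 ≡ 5 mod 8 ⇒ (2/6733)^2 = +1]
  = (6733/1681)    [QR: 1681 ≡ 1 mod 4, sign kept]
  = (9/1681)    [6733 ≡ 9 mod 1681]
  = (1681/9)    [QR: 9 ≡ 1 mod 4, sign kept]
  = (7/9)    [1681 ≡ 7 mod 9]
  = (9/7)    [QR: 9 ≡ 1 mod 4, sign kept]
  = (2/7)    [9 ≡ 2 mod 7]
  = (1/7)    [7 ≡ 7 mod 8 ⇒ (2/7) = +1]
  = 1    [(1/7) = 1]
(13457/6733) = 1, and 6733 is prime, so 13457 is a quadratic residue mod 6733.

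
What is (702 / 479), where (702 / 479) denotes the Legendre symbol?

-1

Reduce the numerator: 702 ≡ 223 (mod 479), so (702 / 479) = (223 / 479).
Both 223 ≡ 3 and 479 ≡ 3 (mod 4), so reciprocity gives (223 / 479) = -(479 / 223). Reduce: 479 ≡ 33 (mod 223). Now have -(33 / 223).
33 ≡ 1 (mod 4), so quadratic reciprocity gives (33 / 223) = (223 / 33). Reduce: 223 ≡ 25 (mod 33). Now have -(25 / 33).
25 ≡ 1 (mod 4), so quadratic reciprocity gives (25 / 33) = (33 / 25). Reduce: 33 ≡ 8 (mod 25). Now have -(8 / 25).
Factor out 2: 8 = 2^3. Since 25 ≡ 1 (mod 8), (2 / 25) = +1, and (2 / 25)^3 = +1. Now have -(1 / 25).
(1 / 25) = 1. Collecting the sign factors: -1.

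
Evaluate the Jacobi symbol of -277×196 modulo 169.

By multiplicativity, (-277·196/169) = (-277/169)·(196/169).
First factor (-277/169):
Reduce the numerator: -277 ≡ 61 (mod 169), so (-277/169) = (61/169).
61 ≡ 1 (mod 4), so quadratic reciprocity gives (61/169) = (169/61). Reduce: 169 ≡ 47 (mod 61). Now have (47/61).
61 ≡ 1 (mod 4), so quadratic reciprocity gives (47/61) = (61/47). Reduce: 61 ≡ 14 (mod 47). Now have (14/47).
Factor out 2: 14 = 2·7. Since 47 ≡ 7 (mod 8), (2/47) = +1. Now have (7/47).
Both 7 ≡ 3 and 47 ≡ 3 (mod 4), so reciprocity gives (7/47) = -(47/7). Reduce: 47 ≡ 5 (mod 7). Now have -(5/7).
5 ≡ 1 (mod 4), so quadratic reciprocity gives (5/7) = (7/5). Reduce: 7 ≡ 2 (mod 5). Now have -(2/5).
Factor out 2: 2 = 2. Since 5 ≡ 5 (mod 8), (2/5) = -1. Now have (1/5).
(1/5) = 1. Collecting the sign factors: 1.
Second factor (196/169):
Reduce the numerator: 196 ≡ 27 (mod 169), so (196/169) = (27/169).
169 ≡ 1 (mod 4), so quadratic reciprocity gives (27/169) = (169/27). Reduce: 169 ≡ 7 (mod 27). Now have (7/27).
Both 7 ≡ 3 and 27 ≡ 3 (mod 4), so reciprocity gives (7/27) = -(27/7). Reduce: 27 ≡ 6 (mod 7). Now have -(6/7).
Factor out 2: 6 = 2·3. Since 7 ≡ 7 (mod 8), (2/7) = +1. Now have -(3/7).
Both 3 ≡ 3 and 7 ≡ 3 (mod 4), so reciprocity gives (3/7) = -(7/3). Reduce: 7 ≡ 1 (mod 3). Now have (1/3).
(1/3) = 1. Collecting the sign factors: 1.
Product: (1)·(1) = 1.

1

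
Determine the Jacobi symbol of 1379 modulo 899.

Reduce the numerator: 1379 ≡ 480 (mod 899), so (1379 / 899) = (480 / 899).
Factor out 2: 480 = 2^5·15. Since 899 ≡ 3 (mod 8), (2 / 899) = -1, and (2 / 899)^5 = -1. Now have -(15 / 899).
Both 15 ≡ 3 and 899 ≡ 3 (mod 4), so reciprocity gives (15 / 899) = -(899 / 15). Reduce: 899 ≡ 14 (mod 15). Now have (14 / 15).
Factor out 2: 14 = 2·7. Since 15 ≡ 7 (mod 8), (2 / 15) = +1. Now have (7 / 15).
Both 7 ≡ 3 and 15 ≡ 3 (mod 4), so reciprocity gives (7 / 15) = -(15 / 7). Reduce: 15 ≡ 1 (mod 7). Now have -(1 / 7).
(1 / 7) = 1. Collecting the sign factors: -1.

-1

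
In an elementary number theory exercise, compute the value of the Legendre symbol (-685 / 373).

Reduce the numerator: -685 ≡ 61 (mod 373), so (-685 / 373) = (61 / 373).
61 ≡ 1 (mod 4), so quadratic reciprocity gives (61 / 373) = (373 / 61). Reduce: 373 ≡ 7 (mod 61). Now have (7 / 61).
61 ≡ 1 (mod 4), so quadratic reciprocity gives (7 / 61) = (61 / 7). Reduce: 61 ≡ 5 (mod 7). Now have (5 / 7).
5 ≡ 1 (mod 4), so quadratic reciprocity gives (5 / 7) = (7 / 5). Reduce: 7 ≡ 2 (mod 5). Now have (2 / 5).
Factor out 2: 2 = 2. Since 5 ≡ 5 (mod 8), (2 / 5) = -1. Now have -(1 / 5).
(1 / 5) = 1. Collecting the sign factors: -1.

-1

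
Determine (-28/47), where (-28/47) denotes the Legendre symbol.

(-28/47)
  = (19/47)    [-28 ≡ 19 mod 47]
  = -(47/19)    [QR: both ≡ 3 mod 4, sign flips]
  = -(9/19)    [47 ≡ 9 mod 19]
  = -(19/9)    [QR: 9 ≡ 1 mod 4, sign kept]
  = -(1/9)    [19 ≡ 1 mod 9]
  = -1    [(1/9) = 1]

-1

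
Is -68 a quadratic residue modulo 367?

yes

Reduce the numerator: -68 ≡ 299 (mod 367), so (-68/367) = (299/367).
Both 299 ≡ 3 and 367 ≡ 3 (mod 4), so reciprocity gives (299/367) = -(367/299). Reduce: 367 ≡ 68 (mod 299). Now have -(68/299).
Factor out 2: 68 = 2^2·17. Since 299 ≡ 3 (mod 8), (2/299) = -1, and (2/299)^2 = +1. Now have -(17/299).
17 ≡ 1 (mod 4), so quadratic reciprocity gives (17/299) = (299/17). Reduce: 299 ≡ 10 (mod 17). Now have -(10/17).
Factor out 2: 10 = 2·5. Since 17 ≡ 1 (mod 8), (2/17) = +1. Now have -(5/17).
5 ≡ 1 (mod 4), so quadratic reciprocity gives (5/17) = (17/5). Reduce: 17 ≡ 2 (mod 5). Now have -(2/5).
Factor out 2: 2 = 2. Since 5 ≡ 5 (mod 8), (2/5) = -1. Now have (1/5).
(1/5) = 1. Collecting the sign factors: 1.
(-68/367) = 1, and 367 is prime, so -68 is a quadratic residue mod 367.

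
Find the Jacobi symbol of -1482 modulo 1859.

0

Reduce the numerator: -1482 ≡ 377 (mod 1859), so (-1482|1859) = (377|1859).
377 ≡ 1 (mod 4), so quadratic reciprocity gives (377|1859) = (1859|377). Reduce: 1859 ≡ 351 (mod 377). Now have (351|377).
377 ≡ 1 (mod 4), so quadratic reciprocity gives (351|377) = (377|351). Reduce: 377 ≡ 26 (mod 351). Now have (26|351).
Factor out 2: 26 = 2·13. Since 351 ≡ 7 (mod 8), (2|351) = +1. Now have (13|351).
13 ≡ 1 (mod 4), so quadratic reciprocity gives (13|351) = (351|13). Reduce: 351 ≡ 0 (mod 13). Now have (0|13).
The numerator is now 0 with denominator 13 > 1: the symbol is 0.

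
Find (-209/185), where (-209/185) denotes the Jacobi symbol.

-1

Reduce the numerator: -209 ≡ 161 (mod 185), so (-209/185) = (161/185).
161 ≡ 1 (mod 4), so quadratic reciprocity gives (161/185) = (185/161). Reduce: 185 ≡ 24 (mod 161). Now have (24/161).
Factor out 2: 24 = 2^3·3. Since 161 ≡ 1 (mod 8), (2/161) = +1, and (2/161)^3 = +1. Now have (3/161).
161 ≡ 1 (mod 4), so quadratic reciprocity gives (3/161) = (161/3). Reduce: 161 ≡ 2 (mod 3). Now have (2/3).
Factor out 2: 2 = 2. Since 3 ≡ 3 (mod 8), (2/3) = -1. Now have -(1/3).
(1/3) = 1. Collecting the sign factors: -1.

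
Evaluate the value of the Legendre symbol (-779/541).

Reduce the numerator: -779 ≡ 303 (mod 541), so (-779/541) = (303/541).
541 ≡ 1 (mod 4), so quadratic reciprocity gives (303/541) = (541/303). Reduce: 541 ≡ 238 (mod 303). Now have (238/303).
Factor out 2: 238 = 2·119. Since 303 ≡ 7 (mod 8), (2/303) = +1. Now have (119/303).
Both 119 ≡ 3 and 303 ≡ 3 (mod 4), so reciprocity gives (119/303) = -(303/119). Reduce: 303 ≡ 65 (mod 119). Now have -(65/119).
65 ≡ 1 (mod 4), so quadratic reciprocity gives (65/119) = (119/65). Reduce: 119 ≡ 54 (mod 65). Now have -(54/65).
Factor out 2: 54 = 2·27. Since 65 ≡ 1 (mod 8), (2/65) = +1. Now have -(27/65).
65 ≡ 1 (mod 4), so quadratic reciprocity gives (27/65) = (65/27). Reduce: 65 ≡ 11 (mod 27). Now have -(11/27).
Both 11 ≡ 3 and 27 ≡ 3 (mod 4), so reciprocity gives (11/27) = -(27/11). Reduce: 27 ≡ 5 (mod 11). Now have (5/11).
5 ≡ 1 (mod 4), so quadratic reciprocity gives (5/11) = (11/5). Reduce: 11 ≡ 1 (mod 5). Now have (1/5).
(1/5) = 1. Collecting the sign factors: 1.

1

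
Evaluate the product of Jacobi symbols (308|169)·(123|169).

By multiplicativity, (308·123|169) = (308|169)·(123|169).
First factor (308|169):
(308|169)
  = (139|169)    [308 ≡ 139 mod 169]
  = (169|139)    [QR: 169 ≡ 1 mod 4, sign kept]
  = (30|139)    [169 ≡ 30 mod 139]
  = -(15|139)    [139 ≡ 3 mod 8 ⇒ (2|139) = -1]
  = (139|15)    [QR: both ≡ 3 mod 4, sign flips]
  = (4|15)    [139 ≡ 4 mod 15]
  = (1|15)    [15 ≡ 7 mod 8 ⇒ (2|15)^2 = +1]
  = 1    [(1|15) = 1]
Second factor (123|169):
(123|169)
  = (169|123)    [QR: 169 ≡ 1 mod 4, sign kept]
  = (46|123)    [169 ≡ 46 mod 123]
  = -(23|123)    [123 ≡ 3 mod 8 ⇒ (2|123) = -1]
  = (123|23)    [QR: both ≡ 3 mod 4, sign flips]
  = (8|23)    [123 ≡ 8 mod 23]
  = (1|23)    [23 ≡ 7 mod 8 ⇒ (2|23)^3 = +1]
  = 1    [(1|23) = 1]
Product: (1)·(1) = 1.

1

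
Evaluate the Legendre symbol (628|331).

Reduce the numerator: 628 ≡ 297 (mod 331), so (628|331) = (297|331).
297 ≡ 1 (mod 4), so quadratic reciprocity gives (297|331) = (331|297). Reduce: 331 ≡ 34 (mod 297). Now have (34|297).
Factor out 2: 34 = 2·17. Since 297 ≡ 1 (mod 8), (2|297) = +1. Now have (17|297).
17 ≡ 1 (mod 4), so quadratic reciprocity gives (17|297) = (297|17). Reduce: 297 ≡ 8 (mod 17). Now have (8|17).
Factor out 2: 8 = 2^3. Since 17 ≡ 1 (mod 8), (2|17) = +1, and (2|17)^3 = +1. Now have (1|17).
(1|17) = 1. Collecting the sign factors: 1.

1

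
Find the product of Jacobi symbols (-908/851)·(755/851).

-1

By multiplicativity, (-908·755/851) = (-908/851)·(755/851).
First factor (-908/851):
(-908/851)
  = -(908/851)    [851 ≡ 3 mod 4 ⇒ (-1/851) = -1]
  = -(57/851)    [908 ≡ 57 mod 851]
  = -(851/57)    [QR: 57 ≡ 1 mod 4, sign kept]
  = -(53/57)    [851 ≡ 53 mod 57]
  = -(57/53)    [QR: 53 ≡ 1 mod 4, sign kept]
  = -(4/53)    [57 ≡ 4 mod 53]
  = -(1/53)    [53 ≡ 5 mod 8 ⇒ (2/53)^2 = +1]
  = -1    [(1/53) = 1]
Second factor (755/851):
(755/851)
  = -(851/755)    [QR: both ≡ 3 mod 4, sign flips]
  = -(96/755)    [851 ≡ 96 mod 755]
  = (3/755)    [755 ≡ 3 mod 8 ⇒ (2/755)^5 = -1]
  = -(755/3)    [QR: both ≡ 3 mod 4, sign flips]
  = -(2/3)    [755 ≡ 2 mod 3]
  = (1/3)    [3 ≡ 3 mod 8 ⇒ (2/3) = -1]
  = 1    [(1/3) = 1]
Product: (-1)·(1) = -1.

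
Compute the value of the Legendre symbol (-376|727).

(-376|727)
  = (351|727)    [-376 ≡ 351 mod 727]
  = -(727|351)    [QR: both ≡ 3 mod 4, sign flips]
  = -(25|351)    [727 ≡ 25 mod 351]
  = -(351|25)    [QR: 25 ≡ 1 mod 4, sign kept]
  = -(1|25)    [351 ≡ 1 mod 25]
  = -1    [(1|25) = 1]

-1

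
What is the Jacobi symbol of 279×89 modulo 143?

By multiplicativity, (279·89/143) = (279/143)·(89/143).
First factor (279/143):
Reduce the numerator: 279 ≡ 136 (mod 143), so (279/143) = (136/143).
Factor out 2: 136 = 2^3·17. Since 143 ≡ 7 (mod 8), (2/143) = +1, and (2/143)^3 = +1. Now have (17/143).
17 ≡ 1 (mod 4), so quadratic reciprocity gives (17/143) = (143/17). Reduce: 143 ≡ 7 (mod 17). Now have (7/17).
17 ≡ 1 (mod 4), so quadratic reciprocity gives (7/17) = (17/7). Reduce: 17 ≡ 3 (mod 7). Now have (3/7).
Both 3 ≡ 3 and 7 ≡ 3 (mod 4), so reciprocity gives (3/7) = -(7/3). Reduce: 7 ≡ 1 (mod 3). Now have -(1/3).
(1/3) = 1. Collecting the sign factors: -1.
Second factor (89/143):
89 ≡ 1 (mod 4), so quadratic reciprocity gives (89/143) = (143/89). Reduce: 143 ≡ 54 (mod 89). Now have (54/89).
Factor out 2: 54 = 2·27. Since 89 ≡ 1 (mod 8), (2/89) = +1. Now have (27/89).
89 ≡ 1 (mod 4), so quadratic reciprocity gives (27/89) = (89/27). Reduce: 89 ≡ 8 (mod 27). Now have (8/27).
Factor out 2: 8 = 2^3. Since 27 ≡ 3 (mod 8), (2/27) = -1, and (2/27)^3 = -1. Now have -(1/27).
(1/27) = 1. Collecting the sign factors: -1.
Product: (-1)·(-1) = 1.

1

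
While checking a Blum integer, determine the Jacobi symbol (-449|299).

Pull out -1: (-449|299) = (-1|299)·(449|299). Since 299 ≡ 3 (mod 4), (-1|299) = -1. Now have -(449|299).
Reduce the numerator: 449 ≡ 150 (mod 299), so (449|299) = (150|299).
Factor out 2: 150 = 2·75. Since 299 ≡ 3 (mod 8), (2|299) = -1. Now have (75|299).
Both 75 ≡ 3 and 299 ≡ 3 (mod 4), so reciprocity gives (75|299) = -(299|75). Reduce: 299 ≡ 74 (mod 75). Now have -(74|75).
Factor out 2: 74 = 2·37. Since 75 ≡ 3 (mod 8), (2|75) = -1. Now have (37|75).
37 ≡ 1 (mod 4), so quadratic reciprocity gives (37|75) = (75|37). Reduce: 75 ≡ 1 (mod 37). Now have (1|37).
(1|37) = 1. Collecting the sign factors: 1.

1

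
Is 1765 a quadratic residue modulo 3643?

no

1765 ≡ 1 (mod 4), so quadratic reciprocity gives (1765/3643) = (3643/1765). Reduce: 3643 ≡ 113 (mod 1765). Now have (113/1765).
113 ≡ 1 (mod 4), so quadratic reciprocity gives (113/1765) = (1765/113). Reduce: 1765 ≡ 70 (mod 113). Now have (70/113).
Factor out 2: 70 = 2·35. Since 113 ≡ 1 (mod 8), (2/113) = +1. Now have (35/113).
113 ≡ 1 (mod 4), so quadratic reciprocity gives (35/113) = (113/35). Reduce: 113 ≡ 8 (mod 35). Now have (8/35).
Factor out 2: 8 = 2^3. Since 35 ≡ 3 (mod 8), (2/35) = -1, and (2/35)^3 = -1. Now have -(1/35).
(1/35) = 1. Collecting the sign factors: -1.
The Legendre symbol is -1, so x^2 ≡ 1765 (mod 3643) has no solution.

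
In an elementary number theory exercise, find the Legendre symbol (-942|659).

(-942|659)
  = (376|659)    [-942 ≡ 376 mod 659]
  = -(47|659)    [659 ≡ 3 mod 8 ⇒ (2|659)^3 = -1]
  = (659|47)    [QR: both ≡ 3 mod 4, sign flips]
  = (1|47)    [659 ≡ 1 mod 47]
  = 1    [(1|47) = 1]

1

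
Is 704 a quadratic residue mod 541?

no

Reduce the numerator: 704 ≡ 163 (mod 541), so (704/541) = (163/541).
541 ≡ 1 (mod 4), so quadratic reciprocity gives (163/541) = (541/163). Reduce: 541 ≡ 52 (mod 163). Now have (52/163).
Factor out 2: 52 = 2^2·13. Since 163 ≡ 3 (mod 8), (2/163) = -1, and (2/163)^2 = +1. Now have (13/163).
13 ≡ 1 (mod 4), so quadratic reciprocity gives (13/163) = (163/13). Reduce: 163 ≡ 7 (mod 13). Now have (7/13).
13 ≡ 1 (mod 4), so quadratic reciprocity gives (7/13) = (13/7). Reduce: 13 ≡ 6 (mod 7). Now have (6/7).
Factor out 2: 6 = 2·3. Since 7 ≡ 7 (mod 8), (2/7) = +1. Now have (3/7).
Both 3 ≡ 3 and 7 ≡ 3 (mod 4), so reciprocity gives (3/7) = -(7/3). Reduce: 7 ≡ 1 (mod 3). Now have -(1/3).
(1/3) = 1. Collecting the sign factors: -1.
(704/541) = -1, and 541 is prime, so 704 is not a quadratic residue mod 541.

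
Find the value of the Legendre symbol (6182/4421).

-1

Reduce the numerator: 6182 ≡ 1761 (mod 4421), so (6182/4421) = (1761/4421).
1761 ≡ 1 (mod 4), so quadratic reciprocity gives (1761/4421) = (4421/1761). Reduce: 4421 ≡ 899 (mod 1761). Now have (899/1761).
1761 ≡ 1 (mod 4), so quadratic reciprocity gives (899/1761) = (1761/899). Reduce: 1761 ≡ 862 (mod 899). Now have (862/899).
Factor out 2: 862 = 2·431. Since 899 ≡ 3 (mod 8), (2/899) = -1. Now have -(431/899).
Both 431 ≡ 3 and 899 ≡ 3 (mod 4), so reciprocity gives (431/899) = -(899/431). Reduce: 899 ≡ 37 (mod 431). Now have (37/431).
37 ≡ 1 (mod 4), so quadratic reciprocity gives (37/431) = (431/37). Reduce: 431 ≡ 24 (mod 37). Now have (24/37).
Factor out 2: 24 = 2^3·3. Since 37 ≡ 5 (mod 8), (2/37) = -1, and (2/37)^3 = -1. Now have -(3/37).
37 ≡ 1 (mod 4), so quadratic reciprocity gives (3/37) = (37/3). Reduce: 37 ≡ 1 (mod 3). Now have -(1/3).
(1/3) = 1. Collecting the sign factors: -1.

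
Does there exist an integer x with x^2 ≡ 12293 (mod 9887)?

yes

Reduce the numerator: 12293 ≡ 2406 (mod 9887), so (12293/9887) = (2406/9887).
Factor out 2: 2406 = 2·1203. Since 9887 ≡ 7 (mod 8), (2/9887) = +1. Now have (1203/9887).
Both 1203 ≡ 3 and 9887 ≡ 3 (mod 4), so reciprocity gives (1203/9887) = -(9887/1203). Reduce: 9887 ≡ 263 (mod 1203). Now have -(263/1203).
Both 263 ≡ 3 and 1203 ≡ 3 (mod 4), so reciprocity gives (263/1203) = -(1203/263). Reduce: 1203 ≡ 151 (mod 263). Now have (151/263).
Both 151 ≡ 3 and 263 ≡ 3 (mod 4), so reciprocity gives (151/263) = -(263/151). Reduce: 263 ≡ 112 (mod 151). Now have -(112/151).
Factor out 2: 112 = 2^4·7. Since 151 ≡ 7 (mod 8), (2/151) = +1, and (2/151)^4 = +1. Now have -(7/151).
Both 7 ≡ 3 and 151 ≡ 3 (mod 4), so reciprocity gives (7/151) = -(151/7). Reduce: 151 ≡ 4 (mod 7). Now have (4/7).
Factor out 2: 4 = 2^2. Since 7 ≡ 7 (mod 8), (2/7) = +1, and (2/7)^2 = +1. Now have (1/7).
(1/7) = 1. Collecting the sign factors: 1.
(12293/9887) = 1, and 9887 is prime, so 12293 is a quadratic residue mod 9887.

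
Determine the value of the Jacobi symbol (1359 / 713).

Reduce the numerator: 1359 ≡ 646 (mod 713), so (1359 / 713) = (646 / 713).
Factor out 2: 646 = 2·323. Since 713 ≡ 1 (mod 8), (2 / 713) = +1. Now have (323 / 713).
713 ≡ 1 (mod 4), so quadratic reciprocity gives (323 / 713) = (713 / 323). Reduce: 713 ≡ 67 (mod 323). Now have (67 / 323).
Both 67 ≡ 3 and 323 ≡ 3 (mod 4), so reciprocity gives (67 / 323) = -(323 / 67). Reduce: 323 ≡ 55 (mod 67). Now have -(55 / 67).
Both 55 ≡ 3 and 67 ≡ 3 (mod 4), so reciprocity gives (55 / 67) = -(67 / 55). Reduce: 67 ≡ 12 (mod 55). Now have (12 / 55).
Factor out 2: 12 = 2^2·3. Since 55 ≡ 7 (mod 8), (2 / 55) = +1, and (2 / 55)^2 = +1. Now have (3 / 55).
Both 3 ≡ 3 and 55 ≡ 3 (mod 4), so reciprocity gives (3 / 55) = -(55 / 3). Reduce: 55 ≡ 1 (mod 3). Now have -(1 / 3).
(1 / 3) = 1. Collecting the sign factors: -1.

-1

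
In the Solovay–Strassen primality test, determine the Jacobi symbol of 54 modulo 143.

1

Factor out 2: 54 = 2·27. Since 143 ≡ 7 (mod 8), (2|143) = +1. Now have (27|143).
Both 27 ≡ 3 and 143 ≡ 3 (mod 4), so reciprocity gives (27|143) = -(143|27). Reduce: 143 ≡ 8 (mod 27). Now have -(8|27).
Factor out 2: 8 = 2^3. Since 27 ≡ 3 (mod 8), (2|27) = -1, and (2|27)^3 = -1. Now have (1|27).
(1|27) = 1. Collecting the sign factors: 1.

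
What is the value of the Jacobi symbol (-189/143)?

-1

(-189/143)
  = -(189/143)    [143 ≡ 3 mod 4 ⇒ (-1/143) = -1]
  = -(46/143)    [189 ≡ 46 mod 143]
  = -(23/143)    [143 ≡ 7 mod 8 ⇒ (2/143) = +1]
  = (143/23)    [QR: both ≡ 3 mod 4, sign flips]
  = (5/23)    [143 ≡ 5 mod 23]
  = (23/5)    [QR: 5 ≡ 1 mod 4, sign kept]
  = (3/5)    [23 ≡ 3 mod 5]
  = (5/3)    [QR: 5 ≡ 1 mod 4, sign kept]
  = (2/3)    [5 ≡ 2 mod 3]
  = -(1/3)    [3 ≡ 3 mod 8 ⇒ (2/3) = -1]
  = -1    [(1/3) = 1]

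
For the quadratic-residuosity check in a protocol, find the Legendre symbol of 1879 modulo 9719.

(1879 / 9719)
  = -(9719 / 1879)    [QR: both ≡ 3 mod 4, sign flips]
  = -(324 / 1879)    [9719 ≡ 324 mod 1879]
  = -(81 / 1879)    [1879 ≡ 7 mod 8 ⇒ (2 / 1879)^2 = +1]
  = -(1879 / 81)    [QR: 81 ≡ 1 mod 4, sign kept]
  = -(16 / 81)    [1879 ≡ 16 mod 81]
  = -(1 / 81)    [81 ≡ 1 mod 8 ⇒ (2 / 81)^4 = +1]
  = -1    [(1 / 81) = 1]

-1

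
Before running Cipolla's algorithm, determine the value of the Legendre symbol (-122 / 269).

-1

(-122 / 269)
  = (147 / 269)    [-122 ≡ 147 mod 269]
  = (269 / 147)    [QR: 269 ≡ 1 mod 4, sign kept]
  = (122 / 147)    [269 ≡ 122 mod 147]
  = -(61 / 147)    [147 ≡ 3 mod 8 ⇒ (2 / 147) = -1]
  = -(147 / 61)    [QR: 61 ≡ 1 mod 4, sign kept]
  = -(25 / 61)    [147 ≡ 25 mod 61]
  = -(61 / 25)    [QR: 25 ≡ 1 mod 4, sign kept]
  = -(11 / 25)    [61 ≡ 11 mod 25]
  = -(25 / 11)    [QR: 25 ≡ 1 mod 4, sign kept]
  = -(3 / 11)    [25 ≡ 3 mod 11]
  = (11 / 3)    [QR: both ≡ 3 mod 4, sign flips]
  = (2 / 3)    [11 ≡ 2 mod 3]
  = -(1 / 3)    [3 ≡ 3 mod 8 ⇒ (2 / 3) = -1]
  = -1    [(1 / 3) = 1]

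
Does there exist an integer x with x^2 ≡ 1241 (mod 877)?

no

Reduce the numerator: 1241 ≡ 364 (mod 877), so (1241|877) = (364|877).
Factor out 2: 364 = 2^2·91. Since 877 ≡ 5 (mod 8), (2|877) = -1, and (2|877)^2 = +1. Now have (91|877).
877 ≡ 1 (mod 4), so quadratic reciprocity gives (91|877) = (877|91). Reduce: 877 ≡ 58 (mod 91). Now have (58|91).
Factor out 2: 58 = 2·29. Since 91 ≡ 3 (mod 8), (2|91) = -1. Now have -(29|91).
29 ≡ 1 (mod 4), so quadratic reciprocity gives (29|91) = (91|29). Reduce: 91 ≡ 4 (mod 29). Now have -(4|29).
Factor out 2: 4 = 2^2. Since 29 ≡ 5 (mod 8), (2|29) = -1, and (2|29)^2 = +1. Now have -(1|29).
(1|29) = 1. Collecting the sign factors: -1.
The Legendre symbol is -1, so x^2 ≡ 1241 (mod 877) has no solution.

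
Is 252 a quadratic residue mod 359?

(252|359)
  = (63|359)    [359 ≡ 7 mod 8 ⇒ (2|359)^2 = +1]
  = -(359|63)    [QR: both ≡ 3 mod 4, sign flips]
  = -(44|63)    [359 ≡ 44 mod 63]
  = -(11|63)    [63 ≡ 7 mod 8 ⇒ (2|63)^2 = +1]
  = (63|11)    [QR: both ≡ 3 mod 4, sign flips]
  = (8|11)    [63 ≡ 8 mod 11]
  = -(1|11)    [11 ≡ 3 mod 8 ⇒ (2|11)^3 = -1]
  = -1    [(1|11) = 1]
(252|359) = -1, and 359 is prime, so 252 is not a quadratic residue mod 359.

no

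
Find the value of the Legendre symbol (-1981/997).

Pull out -1: (-1981/997) = (-1/997)·(1981/997). Since 997 ≡ 1 (mod 4), (-1/997) = +1. Now have (1981/997).
Reduce the numerator: 1981 ≡ 984 (mod 997), so (1981/997) = (984/997).
Factor out 2: 984 = 2^3·123. Since 997 ≡ 5 (mod 8), (2/997) = -1, and (2/997)^3 = -1. Now have -(123/997).
997 ≡ 1 (mod 4), so quadratic reciprocity gives (123/997) = (997/123). Reduce: 997 ≡ 13 (mod 123). Now have -(13/123).
13 ≡ 1 (mod 4), so quadratic reciprocity gives (13/123) = (123/13). Reduce: 123 ≡ 6 (mod 13). Now have -(6/13).
Factor out 2: 6 = 2·3. Since 13 ≡ 5 (mod 8), (2/13) = -1. Now have (3/13).
13 ≡ 1 (mod 4), so quadratic reciprocity gives (3/13) = (13/3). Reduce: 13 ≡ 1 (mod 3). Now have (1/3).
(1/3) = 1. Collecting the sign factors: 1.

1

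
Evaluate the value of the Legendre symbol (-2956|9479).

1

(-2956|9479)
  = (6523|9479)    [-2956 ≡ 6523 mod 9479]
  = -(9479|6523)    [QR: both ≡ 3 mod 4, sign flips]
  = -(2956|6523)    [9479 ≡ 2956 mod 6523]
  = -(739|6523)    [6523 ≡ 3 mod 8 ⇒ (2|6523)^2 = +1]
  = (6523|739)    [QR: both ≡ 3 mod 4, sign flips]
  = (611|739)    [6523 ≡ 611 mod 739]
  = -(739|611)    [QR: both ≡ 3 mod 4, sign flips]
  = -(128|611)    [739 ≡ 128 mod 611]
  = (1|611)    [611 ≡ 3 mod 8 ⇒ (2|611)^7 = -1]
  = 1    [(1|611) = 1]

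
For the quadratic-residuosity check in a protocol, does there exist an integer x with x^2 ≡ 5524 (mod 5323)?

no

Reduce the numerator: 5524 ≡ 201 (mod 5323), so (5524/5323) = (201/5323).
201 ≡ 1 (mod 4), so quadratic reciprocity gives (201/5323) = (5323/201). Reduce: 5323 ≡ 97 (mod 201). Now have (97/201).
97 ≡ 1 (mod 4), so quadratic reciprocity gives (97/201) = (201/97). Reduce: 201 ≡ 7 (mod 97). Now have (7/97).
97 ≡ 1 (mod 4), so quadratic reciprocity gives (7/97) = (97/7). Reduce: 97 ≡ 6 (mod 7). Now have (6/7).
Factor out 2: 6 = 2·3. Since 7 ≡ 7 (mod 8), (2/7) = +1. Now have (3/7).
Both 3 ≡ 3 and 7 ≡ 3 (mod 4), so reciprocity gives (3/7) = -(7/3). Reduce: 7 ≡ 1 (mod 3). Now have -(1/3).
(1/3) = 1. Collecting the sign factors: -1.
The Legendre symbol is -1, so x^2 ≡ 5524 (mod 5323) has no solution.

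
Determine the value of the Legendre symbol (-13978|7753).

(-13978|7753)
  = (13978|7753)    [7753 ≡ 1 mod 4 ⇒ (-1|7753) = +1]
  = (6225|7753)    [13978 ≡ 6225 mod 7753]
  = (7753|6225)    [QR: 6225 ≡ 1 mod 4, sign kept]
  = (1528|6225)    [7753 ≡ 1528 mod 6225]
  = (191|6225)    [6225 ≡ 1 mod 8 ⇒ (2|6225)^3 = +1]
  = (6225|191)    [QR: 6225 ≡ 1 mod 4, sign kept]
  = (113|191)    [6225 ≡ 113 mod 191]
  = (191|113)    [QR: 113 ≡ 1 mod 4, sign kept]
  = (78|113)    [191 ≡ 78 mod 113]
  = (39|113)    [113 ≡ 1 mod 8 ⇒ (2|113) = +1]
  = (113|39)    [QR: 113 ≡ 1 mod 4, sign kept]
  = (35|39)    [113 ≡ 35 mod 39]
  = -(39|35)    [QR: both ≡ 3 mod 4, sign flips]
  = -(4|35)    [39 ≡ 4 mod 35]
  = -(1|35)    [35 ≡ 3 mod 8 ⇒ (2|35)^2 = +1]
  = -1    [(1|35) = 1]

-1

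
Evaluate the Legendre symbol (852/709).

Reduce the numerator: 852 ≡ 143 (mod 709), so (852/709) = (143/709).
709 ≡ 1 (mod 4), so quadratic reciprocity gives (143/709) = (709/143). Reduce: 709 ≡ 137 (mod 143). Now have (137/143).
137 ≡ 1 (mod 4), so quadratic reciprocity gives (137/143) = (143/137). Reduce: 143 ≡ 6 (mod 137). Now have (6/137).
Factor out 2: 6 = 2·3. Since 137 ≡ 1 (mod 8), (2/137) = +1. Now have (3/137).
137 ≡ 1 (mod 4), so quadratic reciprocity gives (3/137) = (137/3). Reduce: 137 ≡ 2 (mod 3). Now have (2/3).
Factor out 2: 2 = 2. Since 3 ≡ 3 (mod 8), (2/3) = -1. Now have -(1/3).
(1/3) = 1. Collecting the sign factors: -1.

-1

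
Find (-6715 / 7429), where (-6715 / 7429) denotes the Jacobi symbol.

(-6715 / 7429)
  = (714 / 7429)    [-6715 ≡ 714 mod 7429]
  = -(357 / 7429)    [7429 ≡ 5 mod 8 ⇒ (2 / 7429) = -1]
  = -(7429 / 357)    [QR: 357 ≡ 1 mod 4, sign kept]
  = -(289 / 357)    [7429 ≡ 289 mod 357]
  = -(357 / 289)    [QR: 289 ≡ 1 mod 4, sign kept]
  = -(68 / 289)    [357 ≡ 68 mod 289]
  = -(17 / 289)    [289 ≡ 1 mod 8 ⇒ (2 / 289)^2 = +1]
  = -(289 / 17)    [QR: 17 ≡ 1 mod 4, sign kept]
  = -(0 / 17)    [289 ≡ 0 mod 17]
  = 0    [numerator 0, gcd > 1]

0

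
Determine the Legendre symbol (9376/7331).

(9376/7331)
  = (2045/7331)    [9376 ≡ 2045 mod 7331]
  = (7331/2045)    [QR: 2045 ≡ 1 mod 4, sign kept]
  = (1196/2045)    [7331 ≡ 1196 mod 2045]
  = (299/2045)    [2045 ≡ 5 mod 8 ⇒ (2/2045)^2 = +1]
  = (2045/299)    [QR: 2045 ≡ 1 mod 4, sign kept]
  = (251/299)    [2045 ≡ 251 mod 299]
  = -(299/251)    [QR: both ≡ 3 mod 4, sign flips]
  = -(48/251)    [299 ≡ 48 mod 251]
  = -(3/251)    [251 ≡ 3 mod 8 ⇒ (2/251)^4 = +1]
  = (251/3)    [QR: both ≡ 3 mod 4, sign flips]
  = (2/3)    [251 ≡ 2 mod 3]
  = -(1/3)    [3 ≡ 3 mod 8 ⇒ (2/3) = -1]
  = -1    [(1/3) = 1]

-1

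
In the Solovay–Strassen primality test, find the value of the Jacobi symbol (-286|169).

(-286|169)
  = (286|169)    [169 ≡ 1 mod 4 ⇒ (-1|169) = +1]
  = (117|169)    [286 ≡ 117 mod 169]
  = (169|117)    [QR: 117 ≡ 1 mod 4, sign kept]
  = (52|117)    [169 ≡ 52 mod 117]
  = (13|117)    [117 ≡ 5 mod 8 ⇒ (2|117)^2 = +1]
  = (117|13)    [QR: 13 ≡ 1 mod 4, sign kept]
  = (0|13)    [117 ≡ 0 mod 13]
  = 0    [numerator 0, gcd > 1]

0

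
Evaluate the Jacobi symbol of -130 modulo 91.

0

Reduce the numerator: -130 ≡ 52 (mod 91), so (-130/91) = (52/91).
Factor out 2: 52 = 2^2·13. Since 91 ≡ 3 (mod 8), (2/91) = -1, and (2/91)^2 = +1. Now have (13/91).
13 ≡ 1 (mod 4), so quadratic reciprocity gives (13/91) = (91/13). Reduce: 91 ≡ 0 (mod 13). Now have (0/13).
The numerator is now 0 with denominator 13 > 1: the symbol is 0.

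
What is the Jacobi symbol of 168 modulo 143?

Reduce the numerator: 168 ≡ 25 (mod 143), so (168|143) = (25|143).
25 ≡ 1 (mod 4), so quadratic reciprocity gives (25|143) = (143|25). Reduce: 143 ≡ 18 (mod 25). Now have (18|25).
Factor out 2: 18 = 2·9. Since 25 ≡ 1 (mod 8), (2|25) = +1. Now have (9|25).
9 ≡ 1 (mod 4), so quadratic reciprocity gives (9|25) = (25|9). Reduce: 25 ≡ 7 (mod 9). Now have (7|9).
9 ≡ 1 (mod 4), so quadratic reciprocity gives (7|9) = (9|7). Reduce: 9 ≡ 2 (mod 7). Now have (2|7).
Factor out 2: 2 = 2. Since 7 ≡ 7 (mod 8), (2|7) = +1. Now have (1|7).
(1|7) = 1. Collecting the sign factors: 1.

1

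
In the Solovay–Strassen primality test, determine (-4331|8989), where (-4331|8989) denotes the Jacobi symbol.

1

(-4331|8989)
  = (4331|8989)    [8989 ≡ 1 mod 4 ⇒ (-1|8989) = +1]
  = (8989|4331)    [QR: 8989 ≡ 1 mod 4, sign kept]
  = (327|4331)    [8989 ≡ 327 mod 4331]
  = -(4331|327)    [QR: both ≡ 3 mod 4, sign flips]
  = -(80|327)    [4331 ≡ 80 mod 327]
  = -(5|327)    [327 ≡ 7 mod 8 ⇒ (2|327)^4 = +1]
  = -(327|5)    [QR: 5 ≡ 1 mod 4, sign kept]
  = -(2|5)    [327 ≡ 2 mod 5]
  = (1|5)    [5 ≡ 5 mod 8 ⇒ (2|5) = -1]
  = 1    [(1|5) = 1]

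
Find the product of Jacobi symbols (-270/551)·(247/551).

0

By multiplicativity, (-270·247/551) = (-270/551)·(247/551).
First factor (-270/551):
(-270/551)
  = -(270/551)    [551 ≡ 3 mod 4 ⇒ (-1/551) = -1]
  = -(135/551)    [551 ≡ 7 mod 8 ⇒ (2/551) = +1]
  = (551/135)    [QR: both ≡ 3 mod 4, sign flips]
  = (11/135)    [551 ≡ 11 mod 135]
  = -(135/11)    [QR: both ≡ 3 mod 4, sign flips]
  = -(3/11)    [135 ≡ 3 mod 11]
  = (11/3)    [QR: both ≡ 3 mod 4, sign flips]
  = (2/3)    [11 ≡ 2 mod 3]
  = -(1/3)    [3 ≡ 3 mod 8 ⇒ (2/3) = -1]
  = -1    [(1/3) = 1]
Second factor (247/551):
(247/551)
  = -(551/247)    [QR: both ≡ 3 mod 4, sign flips]
  = -(57/247)    [551 ≡ 57 mod 247]
  = -(247/57)    [QR: 57 ≡ 1 mod 4, sign kept]
  = -(19/57)    [247 ≡ 19 mod 57]
  = -(57/19)    [QR: 57 ≡ 1 mod 4, sign kept]
  = -(0/19)    [57 ≡ 0 mod 19]
  = 0    [numerator 0, gcd > 1]
Product: (-1)·(0) = 0.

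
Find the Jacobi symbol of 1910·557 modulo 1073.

By multiplicativity, (1910·557|1073) = (1910|1073)·(557|1073).
First factor (1910|1073):
Reduce the numerator: 1910 ≡ 837 (mod 1073), so (1910|1073) = (837|1073).
837 ≡ 1 (mod 4), so quadratic reciprocity gives (837|1073) = (1073|837). Reduce: 1073 ≡ 236 (mod 837). Now have (236|837).
Factor out 2: 236 = 2^2·59. Since 837 ≡ 5 (mod 8), (2|837) = -1, and (2|837)^2 = +1. Now have (59|837).
837 ≡ 1 (mod 4), so quadratic reciprocity gives (59|837) = (837|59). Reduce: 837 ≡ 11 (mod 59). Now have (11|59).
Both 11 ≡ 3 and 59 ≡ 3 (mod 4), so reciprocity gives (11|59) = -(59|11). Reduce: 59 ≡ 4 (mod 11). Now have -(4|11).
Factor out 2: 4 = 2^2. Since 11 ≡ 3 (mod 8), (2|11) = -1, and (2|11)^2 = +1. Now have -(1|11).
(1|11) = 1. Collecting the sign factors: -1.
Second factor (557|1073):
557 ≡ 1 (mod 4), so quadratic reciprocity gives (557|1073) = (1073|557). Reduce: 1073 ≡ 516 (mod 557). Now have (516|557).
Factor out 2: 516 = 2^2·129. Since 557 ≡ 5 (mod 8), (2|557) = -1, and (2|557)^2 = +1. Now have (129|557).
129 ≡ 1 (mod 4), so quadratic reciprocity gives (129|557) = (557|129). Reduce: 557 ≡ 41 (mod 129). Now have (41|129).
41 ≡ 1 (mod 4), so quadratic reciprocity gives (41|129) = (129|41). Reduce: 129 ≡ 6 (mod 41). Now have (6|41).
Factor out 2: 6 = 2·3. Since 41 ≡ 1 (mod 8), (2|41) = +1. Now have (3|41).
41 ≡ 1 (mod 4), so quadratic reciprocity gives (3|41) = (41|3). Reduce: 41 ≡ 2 (mod 3). Now have (2|3).
Factor out 2: 2 = 2. Since 3 ≡ 3 (mod 8), (2|3) = -1. Now have -(1|3).
(1|3) = 1. Collecting the sign factors: -1.
Product: (-1)·(-1) = 1.

1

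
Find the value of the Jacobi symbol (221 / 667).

1

221 ≡ 1 (mod 4), so quadratic reciprocity gives (221 / 667) = (667 / 221). Reduce: 667 ≡ 4 (mod 221). Now have (4 / 221).
Factor out 2: 4 = 2^2. Since 221 ≡ 5 (mod 8), (2 / 221) = -1, and (2 / 221)^2 = +1. Now have (1 / 221).
(1 / 221) = 1. Collecting the sign factors: 1.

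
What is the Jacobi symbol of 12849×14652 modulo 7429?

-1

By multiplicativity, (12849·14652/7429) = (12849/7429)·(14652/7429).
First factor (12849/7429):
Reduce the numerator: 12849 ≡ 5420 (mod 7429), so (12849/7429) = (5420/7429).
Factor out 2: 5420 = 2^2·1355. Since 7429 ≡ 5 (mod 8), (2/7429) = -1, and (2/7429)^2 = +1. Now have (1355/7429).
7429 ≡ 1 (mod 4), so quadratic reciprocity gives (1355/7429) = (7429/1355). Reduce: 7429 ≡ 654 (mod 1355). Now have (654/1355).
Factor out 2: 654 = 2·327. Since 1355 ≡ 3 (mod 8), (2/1355) = -1. Now have -(327/1355).
Both 327 ≡ 3 and 1355 ≡ 3 (mod 4), so reciprocity gives (327/1355) = -(1355/327). Reduce: 1355 ≡ 47 (mod 327). Now have (47/327).
Both 47 ≡ 3 and 327 ≡ 3 (mod 4), so reciprocity gives (47/327) = -(327/47). Reduce: 327 ≡ 45 (mod 47). Now have -(45/47).
45 ≡ 1 (mod 4), so quadratic reciprocity gives (45/47) = (47/45). Reduce: 47 ≡ 2 (mod 45). Now have -(2/45).
Factor out 2: 2 = 2. Since 45 ≡ 5 (mod 8), (2/45) = -1. Now have (1/45).
(1/45) = 1. Collecting the sign factors: 1.
Second factor (14652/7429):
Reduce the numerator: 14652 ≡ 7223 (mod 7429), so (14652/7429) = (7223/7429).
7429 ≡ 1 (mod 4), so quadratic reciprocity gives (7223/7429) = (7429/7223). Reduce: 7429 ≡ 206 (mod 7223). Now have (206/7223).
Factor out 2: 206 = 2·103. Since 7223 ≡ 7 (mod 8), (2/7223) = +1. Now have (103/7223).
Both 103 ≡ 3 and 7223 ≡ 3 (mod 4), so reciprocity gives (103/7223) = -(7223/103). Reduce: 7223 ≡ 13 (mod 103). Now have -(13/103).
13 ≡ 1 (mod 4), so quadratic reciprocity gives (13/103) = (103/13). Reduce: 103 ≡ 12 (mod 13). Now have -(12/13).
Factor out 2: 12 = 2^2·3. Since 13 ≡ 5 (mod 8), (2/13) = -1, and (2/13)^2 = +1. Now have -(3/13).
13 ≡ 1 (mod 4), so quadratic reciprocity gives (3/13) = (13/3). Reduce: 13 ≡ 1 (mod 3). Now have -(1/3).
(1/3) = 1. Collecting the sign factors: -1.
Product: (1)·(-1) = -1.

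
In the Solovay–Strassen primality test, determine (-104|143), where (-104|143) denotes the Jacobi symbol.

(-104|143)
  = (39|143)    [-104 ≡ 39 mod 143]
  = -(143|39)    [QR: both ≡ 3 mod 4, sign flips]
  = -(26|39)    [143 ≡ 26 mod 39]
  = -(13|39)    [39 ≡ 7 mod 8 ⇒ (2|39) = +1]
  = -(39|13)    [QR: 13 ≡ 1 mod 4, sign kept]
  = -(0|13)    [39 ≡ 0 mod 13]
  = 0    [numerator 0, gcd > 1]

0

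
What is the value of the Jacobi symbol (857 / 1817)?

(857 / 1817)
  = (1817 / 857)    [QR: 857 ≡ 1 mod 4, sign kept]
  = (103 / 857)    [1817 ≡ 103 mod 857]
  = (857 / 103)    [QR: 857 ≡ 1 mod 4, sign kept]
  = (33 / 103)    [857 ≡ 33 mod 103]
  = (103 / 33)    [QR: 33 ≡ 1 mod 4, sign kept]
  = (4 / 33)    [103 ≡ 4 mod 33]
  = (1 / 33)    [33 ≡ 1 mod 8 ⇒ (2 / 33)^2 = +1]
  = 1    [(1 / 33) = 1]

1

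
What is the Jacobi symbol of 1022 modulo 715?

(1022/715)
  = (307/715)    [1022 ≡ 307 mod 715]
  = -(715/307)    [QR: both ≡ 3 mod 4, sign flips]
  = -(101/307)    [715 ≡ 101 mod 307]
  = -(307/101)    [QR: 101 ≡ 1 mod 4, sign kept]
  = -(4/101)    [307 ≡ 4 mod 101]
  = -(1/101)    [101 ≡ 5 mod 8 ⇒ (2/101)^2 = +1]
  = -1    [(1/101) = 1]

-1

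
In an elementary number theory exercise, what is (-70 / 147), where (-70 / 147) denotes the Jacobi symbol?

0

(-70 / 147)
  = (77 / 147)    [-70 ≡ 77 mod 147]
  = (147 / 77)    [QR: 77 ≡ 1 mod 4, sign kept]
  = (70 / 77)    [147 ≡ 70 mod 77]
  = -(35 / 77)    [77 ≡ 5 mod 8 ⇒ (2 / 77) = -1]
  = -(77 / 35)    [QR: 77 ≡ 1 mod 4, sign kept]
  = -(7 / 35)    [77 ≡ 7 mod 35]
  = (35 / 7)    [QR: both ≡ 3 mod 4, sign flips]
  = (0 / 7)    [35 ≡ 0 mod 7]
  = 0    [numerator 0, gcd > 1]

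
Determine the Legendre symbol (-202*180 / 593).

By multiplicativity, (-202·180 / 593) = (-202 / 593)·(180 / 593).
First factor (-202 / 593):
Reduce the numerator: -202 ≡ 391 (mod 593), so (-202 / 593) = (391 / 593).
593 ≡ 1 (mod 4), so quadratic reciprocity gives (391 / 593) = (593 / 391). Reduce: 593 ≡ 202 (mod 391). Now have (202 / 391).
Factor out 2: 202 = 2·101. Since 391 ≡ 7 (mod 8), (2 / 391) = +1. Now have (101 / 391).
101 ≡ 1 (mod 4), so quadratic reciprocity gives (101 / 391) = (391 / 101). Reduce: 391 ≡ 88 (mod 101). Now have (88 / 101).
Factor out 2: 88 = 2^3·11. Since 101 ≡ 5 (mod 8), (2 / 101) = -1, and (2 / 101)^3 = -1. Now have -(11 / 101).
101 ≡ 1 (mod 4), so quadratic reciprocity gives (11 / 101) = (101 / 11). Reduce: 101 ≡ 2 (mod 11). Now have -(2 / 11).
Factor out 2: 2 = 2. Since 11 ≡ 3 (mod 8), (2 / 11) = -1. Now have (1 / 11).
(1 / 11) = 1. Collecting the sign factors: 1.
Second factor (180 / 593):
Factor out 2: 180 = 2^2·45. Since 593 ≡ 1 (mod 8), (2 / 593) = +1, and (2 / 593)^2 = +1. Now have (45 / 593).
45 ≡ 1 (mod 4), so quadratic reciprocity gives (45 / 593) = (593 / 45). Reduce: 593 ≡ 8 (mod 45). Now have (8 / 45).
Factor out 2: 8 = 2^3. Since 45 ≡ 5 (mod 8), (2 / 45) = -1, and (2 / 45)^3 = -1. Now have -(1 / 45).
(1 / 45) = 1. Collecting the sign factors: -1.
Product: (1)·(-1) = -1.

-1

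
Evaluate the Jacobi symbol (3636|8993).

(3636|8993)
  = (909|8993)    [8993 ≡ 1 mod 8 ⇒ (2|8993)^2 = +1]
  = (8993|909)    [QR: 909 ≡ 1 mod 4, sign kept]
  = (812|909)    [8993 ≡ 812 mod 909]
  = (203|909)    [909 ≡ 5 mod 8 ⇒ (2|909)^2 = +1]
  = (909|203)    [QR: 909 ≡ 1 mod 4, sign kept]
  = (97|203)    [909 ≡ 97 mod 203]
  = (203|97)    [QR: 97 ≡ 1 mod 4, sign kept]
  = (9|97)    [203 ≡ 9 mod 97]
  = (97|9)    [QR: 9 ≡ 1 mod 4, sign kept]
  = (7|9)    [97 ≡ 7 mod 9]
  = (9|7)    [QR: 9 ≡ 1 mod 4, sign kept]
  = (2|7)    [9 ≡ 2 mod 7]
  = (1|7)    [7 ≡ 7 mod 8 ⇒ (2|7) = +1]
  = 1    [(1|7) = 1]

1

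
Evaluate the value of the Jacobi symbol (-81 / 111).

0

Pull out -1: (-81 / 111) = (-1 / 111)·(81 / 111). Since 111 ≡ 3 (mod 4), (-1 / 111) = -1. Now have -(81 / 111).
81 ≡ 1 (mod 4), so quadratic reciprocity gives (81 / 111) = (111 / 81). Reduce: 111 ≡ 30 (mod 81). Now have -(30 / 81).
Factor out 2: 30 = 2·15. Since 81 ≡ 1 (mod 8), (2 / 81) = +1. Now have -(15 / 81).
81 ≡ 1 (mod 4), so quadratic reciprocity gives (15 / 81) = (81 / 15). Reduce: 81 ≡ 6 (mod 15). Now have -(6 / 15).
Factor out 2: 6 = 2·3. Since 15 ≡ 7 (mod 8), (2 / 15) = +1. Now have -(3 / 15).
Both 3 ≡ 3 and 15 ≡ 3 (mod 4), so reciprocity gives (3 / 15) = -(15 / 3). Reduce: 15 ≡ 0 (mod 3). Now have (0 / 3).
The numerator is now 0 with denominator 3 > 1: the symbol is 0.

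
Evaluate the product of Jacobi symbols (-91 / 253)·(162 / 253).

By multiplicativity, (-91·162 / 253) = (-91 / 253)·(162 / 253).
First factor (-91 / 253):
Reduce the numerator: -91 ≡ 162 (mod 253), so (-91 / 253) = (162 / 253).
Factor out 2: 162 = 2·81. Since 253 ≡ 5 (mod 8), (2 / 253) = -1. Now have -(81 / 253).
81 ≡ 1 (mod 4), so quadratic reciprocity gives (81 / 253) = (253 / 81). Reduce: 253 ≡ 10 (mod 81). Now have -(10 / 81).
Factor out 2: 10 = 2·5. Since 81 ≡ 1 (mod 8), (2 / 81) = +1. Now have -(5 / 81).
5 ≡ 1 (mod 4), so quadratic reciprocity gives (5 / 81) = (81 / 5). Reduce: 81 ≡ 1 (mod 5). Now have -(1 / 5).
(1 / 5) = 1. Collecting the sign factors: -1.
Second factor (162 / 253):
Factor out 2: 162 = 2·81. Since 253 ≡ 5 (mod 8), (2 / 253) = -1. Now have -(81 / 253).
81 ≡ 1 (mod 4), so quadratic reciprocity gives (81 / 253) = (253 / 81). Reduce: 253 ≡ 10 (mod 81). Now have -(10 / 81).
Factor out 2: 10 = 2·5. Since 81 ≡ 1 (mod 8), (2 / 81) = +1. Now have -(5 / 81).
5 ≡ 1 (mod 4), so quadratic reciprocity gives (5 / 81) = (81 / 5). Reduce: 81 ≡ 1 (mod 5). Now have -(1 / 5).
(1 / 5) = 1. Collecting the sign factors: -1.
Product: (-1)·(-1) = 1.

1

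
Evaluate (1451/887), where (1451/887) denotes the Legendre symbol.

1

(1451/887)
  = (564/887)    [1451 ≡ 564 mod 887]
  = (141/887)    [887 ≡ 7 mod 8 ⇒ (2/887)^2 = +1]
  = (887/141)    [QR: 141 ≡ 1 mod 4, sign kept]
  = (41/141)    [887 ≡ 41 mod 141]
  = (141/41)    [QR: 41 ≡ 1 mod 4, sign kept]
  = (18/41)    [141 ≡ 18 mod 41]
  = (9/41)    [41 ≡ 1 mod 8 ⇒ (2/41) = +1]
  = (41/9)    [QR: 9 ≡ 1 mod 4, sign kept]
  = (5/9)    [41 ≡ 5 mod 9]
  = (9/5)    [QR: 5 ≡ 1 mod 4, sign kept]
  = (4/5)    [9 ≡ 4 mod 5]
  = (1/5)    [5 ≡ 5 mod 8 ⇒ (2/5)^2 = +1]
  = 1    [(1/5) = 1]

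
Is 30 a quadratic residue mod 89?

no

Factor out 2: 30 = 2·15. Since 89 ≡ 1 (mod 8), (2/89) = +1. Now have (15/89).
89 ≡ 1 (mod 4), so quadratic reciprocity gives (15/89) = (89/15). Reduce: 89 ≡ 14 (mod 15). Now have (14/15).
Factor out 2: 14 = 2·7. Since 15 ≡ 7 (mod 8), (2/15) = +1. Now have (7/15).
Both 7 ≡ 3 and 15 ≡ 3 (mod 4), so reciprocity gives (7/15) = -(15/7). Reduce: 15 ≡ 1 (mod 7). Now have -(1/7).
(1/7) = 1. Collecting the sign factors: -1.
The Legendre symbol is -1, so x^2 ≡ 30 (mod 89) has no solution.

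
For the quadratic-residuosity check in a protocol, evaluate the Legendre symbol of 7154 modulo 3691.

-1

(7154 / 3691)
  = (3463 / 3691)    [7154 ≡ 3463 mod 3691]
  = -(3691 / 3463)    [QR: both ≡ 3 mod 4, sign flips]
  = -(228 / 3463)    [3691 ≡ 228 mod 3463]
  = -(57 / 3463)    [3463 ≡ 7 mod 8 ⇒ (2 / 3463)^2 = +1]
  = -(3463 / 57)    [QR: 57 ≡ 1 mod 4, sign kept]
  = -(43 / 57)    [3463 ≡ 43 mod 57]
  = -(57 / 43)    [QR: 57 ≡ 1 mod 4, sign kept]
  = -(14 / 43)    [57 ≡ 14 mod 43]
  = (7 / 43)    [43 ≡ 3 mod 8 ⇒ (2 / 43) = -1]
  = -(43 / 7)    [QR: both ≡ 3 mod 4, sign flips]
  = -(1 / 7)    [43 ≡ 1 mod 7]
  = -1    [(1 / 7) = 1]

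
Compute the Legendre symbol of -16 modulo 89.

Pull out -1: (-16/89) = (-1/89)·(16/89). Since 89 ≡ 1 (mod 4), (-1/89) = +1. Now have (16/89).
Factor out 2: 16 = 2^4. Since 89 ≡ 1 (mod 8), (2/89) = +1, and (2/89)^4 = +1. Now have (1/89).
(1/89) = 1. Collecting the sign factors: 1.

1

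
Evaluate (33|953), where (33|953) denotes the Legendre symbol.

1

33 ≡ 1 (mod 4), so quadratic reciprocity gives (33|953) = (953|33). Reduce: 953 ≡ 29 (mod 33). Now have (29|33).
29 ≡ 1 (mod 4), so quadratic reciprocity gives (29|33) = (33|29). Reduce: 33 ≡ 4 (mod 29). Now have (4|29).
Factor out 2: 4 = 2^2. Since 29 ≡ 5 (mod 8), (2|29) = -1, and (2|29)^2 = +1. Now have (1|29).
(1|29) = 1. Collecting the sign factors: 1.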